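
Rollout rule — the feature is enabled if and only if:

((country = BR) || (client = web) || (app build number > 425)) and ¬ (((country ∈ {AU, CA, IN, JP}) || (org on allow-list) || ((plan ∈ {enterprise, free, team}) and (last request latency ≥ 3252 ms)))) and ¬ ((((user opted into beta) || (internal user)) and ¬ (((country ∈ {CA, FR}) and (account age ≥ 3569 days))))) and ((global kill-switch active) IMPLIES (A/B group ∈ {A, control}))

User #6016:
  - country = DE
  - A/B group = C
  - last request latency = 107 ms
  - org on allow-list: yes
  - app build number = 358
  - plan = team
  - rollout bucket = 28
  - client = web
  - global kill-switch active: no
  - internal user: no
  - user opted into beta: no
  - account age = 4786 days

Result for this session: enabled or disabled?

Disabled

Atomic conditions:
  country = BR: DE == BR is false
  client = web: web == web is true
  app build number > 425: 358 > 425 is false
  country ∈ {AU, CA, IN, JP}: DE is not in the set → false
  org on allow-list: yes → true
  plan ∈ {enterprise, free, team}: team is in the set → true
  last request latency ≥ 3252 ms: 107 ≥ 3252 is false
  user opted into beta: no → false
  internal user: no → false
  country ∈ {CA, FR}: DE is not in the set → false
  account age ≥ 3569 days: 4786 ≥ 3569 is true
  global kill-switch active: no → false
  A/B group ∈ {A, control}: C is not in the set → false
Combine:
[1] false OR true OR false = true
[2.1.3] true AND false = false
[2.1] false OR true OR false = true
[2] NOT true = false
[3.1.1] false OR false = false
[3.1.2.1] false AND true = false
[3.1.2] NOT false = true
[3.1] false AND true = false
[3] NOT false = true
[4] false → false (antecedent false ⇒ implication holds) = true
[root] true AND false AND true AND true = false
Overall: false → disabled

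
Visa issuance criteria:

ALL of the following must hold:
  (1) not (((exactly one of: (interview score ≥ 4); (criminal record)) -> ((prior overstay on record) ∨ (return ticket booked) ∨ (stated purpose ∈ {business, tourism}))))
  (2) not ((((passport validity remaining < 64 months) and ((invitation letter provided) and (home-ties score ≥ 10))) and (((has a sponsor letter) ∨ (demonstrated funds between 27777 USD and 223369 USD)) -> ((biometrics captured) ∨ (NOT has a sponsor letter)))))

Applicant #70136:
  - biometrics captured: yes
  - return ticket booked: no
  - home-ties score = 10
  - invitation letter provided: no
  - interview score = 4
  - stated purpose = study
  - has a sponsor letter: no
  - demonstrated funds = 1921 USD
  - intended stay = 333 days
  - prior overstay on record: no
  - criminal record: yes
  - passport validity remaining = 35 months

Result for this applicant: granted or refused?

Refused

Atomic conditions:
  interview score ≥ 4: 4 ≥ 4 is true
  criminal record: yes → true
  prior overstay on record: no → false
  return ticket booked: no → false
  stated purpose ∈ {business, tourism}: study is not in the set → false
  passport validity remaining < 64 months: 35 < 64 is true
  invitation letter provided: no → false
  home-ties score ≥ 10: 10 ≥ 10 is true
  has a sponsor letter: no → false
  demonstrated funds between 27777 USD and 223369 USD: 1921 in [27777, 223369] is false
  biometrics captured: yes → true
  NOT has a sponsor letter: no → true
Combine:
[1.1.1] exactly-one(true, true) = false
[1.1.2] false OR false OR false = false
[1.1] false → false (antecedent false ⇒ implication holds) = true
[1] NOT true = false
[2.1.1.2] false AND true = false
[2.1.1] true AND false = false
[2.1.2.1] false OR false = false
[2.1.2.2] true OR true = true
[2.1.2] false → true (antecedent false ⇒ implication holds) = true
[2.1] false AND true = false
[2] NOT false = true
[root] false AND true = false
Overall: false → refused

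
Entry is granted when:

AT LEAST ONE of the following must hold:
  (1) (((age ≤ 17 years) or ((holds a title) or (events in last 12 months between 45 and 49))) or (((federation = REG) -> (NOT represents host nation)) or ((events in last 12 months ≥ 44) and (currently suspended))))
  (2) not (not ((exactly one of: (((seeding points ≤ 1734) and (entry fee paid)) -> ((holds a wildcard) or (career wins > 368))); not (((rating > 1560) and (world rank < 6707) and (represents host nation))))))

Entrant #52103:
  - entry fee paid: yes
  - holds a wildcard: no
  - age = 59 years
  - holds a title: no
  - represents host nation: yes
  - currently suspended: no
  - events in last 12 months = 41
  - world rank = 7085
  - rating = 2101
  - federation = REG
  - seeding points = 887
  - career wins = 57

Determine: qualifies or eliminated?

Atomic conditions:
  age ≤ 17 years: 59 ≤ 17 is false
  holds a title: no → false
  events in last 12 months between 45 and 49: 41 in [45, 49] is false
  federation = REG: REG == REG is true
  NOT represents host nation: yes → false
  events in last 12 months ≥ 44: 41 ≥ 44 is false
  currently suspended: no → false
  seeding points ≤ 1734: 887 ≤ 1734 is true
  entry fee paid: yes → true
  holds a wildcard: no → false
  career wins > 368: 57 > 368 is false
  rating > 1560: 2101 > 1560 is true
  world rank < 6707: 7085 < 6707 is false
  represents host nation: yes → true
Combine:
[1.1.2] false OR false = false
[1.1] false OR false = false
[1.2.1] true → false = false
[1.2.2] false AND false = false
[1.2] false OR false = false
[1] false OR false = false
[2.1.1.1.1] true AND true = true
[2.1.1.1.2] false OR false = false
[2.1.1.1] true → false = false
[2.1.1.2.1] true AND false AND true = false
[2.1.1.2] NOT false = true
[2.1.1] exactly-one(false, true) = true
[2.1] NOT true = false
[2] NOT false = true
[root] false OR true = true
Overall: true → qualifies

Qualifies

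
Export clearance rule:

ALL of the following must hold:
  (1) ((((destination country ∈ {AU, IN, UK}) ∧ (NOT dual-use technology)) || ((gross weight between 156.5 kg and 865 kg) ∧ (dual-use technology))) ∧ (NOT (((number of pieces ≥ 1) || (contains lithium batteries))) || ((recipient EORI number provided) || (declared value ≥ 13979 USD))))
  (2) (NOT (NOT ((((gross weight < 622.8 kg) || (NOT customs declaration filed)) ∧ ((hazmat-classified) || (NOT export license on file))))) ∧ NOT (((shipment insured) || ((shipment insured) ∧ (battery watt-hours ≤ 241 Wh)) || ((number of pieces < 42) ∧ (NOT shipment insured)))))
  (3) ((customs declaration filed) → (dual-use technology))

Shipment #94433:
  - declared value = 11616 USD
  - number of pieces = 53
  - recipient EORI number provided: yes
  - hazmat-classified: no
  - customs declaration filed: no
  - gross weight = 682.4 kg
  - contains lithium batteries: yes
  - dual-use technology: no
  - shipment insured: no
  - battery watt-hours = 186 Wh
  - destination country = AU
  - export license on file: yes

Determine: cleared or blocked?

Blocked

Atomic conditions:
  destination country ∈ {AU, IN, UK}: AU is in the set → true
  NOT dual-use technology: no → true
  gross weight between 156.5 kg and 865 kg: 682.4 in [156.5, 865] is true
  dual-use technology: no → false
  number of pieces ≥ 1: 53 ≥ 1 is true
  contains lithium batteries: yes → true
  recipient EORI number provided: yes → true
  declared value ≥ 13979 USD: 11616 ≥ 13979 is false
  gross weight < 622.8 kg: 682.4 < 622.8 is false
  NOT customs declaration filed: no → true
  hazmat-classified: no → false
  NOT export license on file: yes → false
  shipment insured: no → false
  battery watt-hours ≤ 241 Wh: 186 ≤ 241 is true
  number of pieces < 42: 53 < 42 is false
  NOT shipment insured: no → true
  customs declaration filed: no → false
Combine:
[1.1.1] true AND true = true
[1.1.2] true AND false = false
[1.1] true OR false = true
[1.2.1.1] true OR true = true
[1.2.1] NOT true = false
[1.2.2] true OR false = true
[1.2] false OR true = true
[1] true AND true = true
[2.1.1.1.1] false OR true = true
[2.1.1.1.2] false OR false = false
[2.1.1.1] true AND false = false
[2.1.1] NOT false = true
[2.1] NOT true = false
[2.2.1.2] false AND true = false
[2.2.1.3] false AND true = false
[2.2.1] false OR false OR false = false
[2.2] NOT false = true
[2] false AND true = false
[3] false → false (antecedent false ⇒ implication holds) = true
[root] true AND false AND true = false
Overall: false → blocked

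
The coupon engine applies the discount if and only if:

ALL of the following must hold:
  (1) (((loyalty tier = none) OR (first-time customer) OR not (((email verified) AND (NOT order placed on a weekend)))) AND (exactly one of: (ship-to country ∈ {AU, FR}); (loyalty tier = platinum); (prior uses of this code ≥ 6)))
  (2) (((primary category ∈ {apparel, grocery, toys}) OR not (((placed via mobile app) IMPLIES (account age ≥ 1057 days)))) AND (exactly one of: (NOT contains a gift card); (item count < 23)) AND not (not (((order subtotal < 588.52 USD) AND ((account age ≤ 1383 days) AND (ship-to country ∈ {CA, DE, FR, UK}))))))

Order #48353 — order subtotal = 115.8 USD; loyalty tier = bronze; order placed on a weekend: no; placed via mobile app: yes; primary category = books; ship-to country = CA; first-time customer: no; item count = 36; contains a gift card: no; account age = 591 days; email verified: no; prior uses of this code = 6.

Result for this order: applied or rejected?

Atomic conditions:
  loyalty tier = none: bronze == none is false
  first-time customer: no → false
  email verified: no → false
  NOT order placed on a weekend: no → true
  ship-to country ∈ {AU, FR}: CA is not in the set → false
  loyalty tier = platinum: bronze == platinum is false
  prior uses of this code ≥ 6: 6 ≥ 6 is true
  primary category ∈ {apparel, grocery, toys}: books is not in the set → false
  placed via mobile app: yes → true
  account age ≥ 1057 days: 591 ≥ 1057 is false
  NOT contains a gift card: no → true
  item count < 23: 36 < 23 is false
  order subtotal < 588.52 USD: 115.8 < 588.52 is true
  account age ≤ 1383 days: 591 ≤ 1383 is true
  ship-to country ∈ {CA, DE, FR, UK}: CA is in the set → true
Combine:
[1.1.3.1] false AND true = false
[1.1.3] NOT false = true
[1.1] false OR false OR true = true
[1.2] exactly-one(false, false, true) = true
[1] true AND true = true
[2.1.2.1] true → false = false
[2.1.2] NOT false = true
[2.1] false OR true = true
[2.2] exactly-one(true, false) = true
[2.3.1.1.2] true AND true = true
[2.3.1.1] true AND true = true
[2.3.1] NOT true = false
[2.3] NOT false = true
[2] true AND true AND true = true
[root] true AND true = true
Overall: true → applied

Applied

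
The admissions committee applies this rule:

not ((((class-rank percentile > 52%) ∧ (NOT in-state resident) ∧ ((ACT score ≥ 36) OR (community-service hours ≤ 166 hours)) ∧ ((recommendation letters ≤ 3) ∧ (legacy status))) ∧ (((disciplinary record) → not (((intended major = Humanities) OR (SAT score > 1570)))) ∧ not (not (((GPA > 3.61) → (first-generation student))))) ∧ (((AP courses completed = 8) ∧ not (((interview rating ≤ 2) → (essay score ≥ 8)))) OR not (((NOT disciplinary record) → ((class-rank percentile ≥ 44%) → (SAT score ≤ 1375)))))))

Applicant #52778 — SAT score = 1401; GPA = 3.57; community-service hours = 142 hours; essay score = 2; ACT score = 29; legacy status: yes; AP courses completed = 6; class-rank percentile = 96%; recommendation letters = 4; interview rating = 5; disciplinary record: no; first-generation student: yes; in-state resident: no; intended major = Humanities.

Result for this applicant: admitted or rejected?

Admitted

Atomic conditions:
  class-rank percentile > 52%: 96 > 52 is true
  NOT in-state resident: no → true
  ACT score ≥ 36: 29 ≥ 36 is false
  community-service hours ≤ 166 hours: 142 ≤ 166 is true
  recommendation letters ≤ 3: 4 ≤ 3 is false
  legacy status: yes → true
  disciplinary record: no → false
  intended major = Humanities: Humanities == Humanities is true
  SAT score > 1570: 1401 > 1570 is false
  GPA > 3.61: 3.57 > 3.61 is false
  first-generation student: yes → true
  AP courses completed = 8: 6 == 8 is false
  interview rating ≤ 2: 5 ≤ 2 is false
  essay score ≥ 8: 2 ≥ 8 is false
  NOT disciplinary record: no → true
  class-rank percentile ≥ 44%: 96 ≥ 44 is true
  SAT score ≤ 1375: 1401 ≤ 1375 is false
Combine:
[1.1.3] false OR true = true
[1.1.4] false AND true = false
[1.1] true AND true AND true AND false = false
[1.2.1.2.1] true OR false = true
[1.2.1.2] NOT true = false
[1.2.1] false → false (antecedent false ⇒ implication holds) = true
[1.2.2.1.1] false → true (antecedent false ⇒ implication holds) = true
[1.2.2.1] NOT true = false
[1.2.2] NOT false = true
[1.2] true AND true = true
[1.3.1.2.1] false → false (antecedent false ⇒ implication holds) = true
[1.3.1.2] NOT true = false
[1.3.1] false AND false = false
[1.3.2.1.2] true → false = false
[1.3.2.1] true → false = false
[1.3.2] NOT false = true
[1.3] false OR true = true
[1] false AND true AND true = false
[root] NOT false = true
Overall: true → admitted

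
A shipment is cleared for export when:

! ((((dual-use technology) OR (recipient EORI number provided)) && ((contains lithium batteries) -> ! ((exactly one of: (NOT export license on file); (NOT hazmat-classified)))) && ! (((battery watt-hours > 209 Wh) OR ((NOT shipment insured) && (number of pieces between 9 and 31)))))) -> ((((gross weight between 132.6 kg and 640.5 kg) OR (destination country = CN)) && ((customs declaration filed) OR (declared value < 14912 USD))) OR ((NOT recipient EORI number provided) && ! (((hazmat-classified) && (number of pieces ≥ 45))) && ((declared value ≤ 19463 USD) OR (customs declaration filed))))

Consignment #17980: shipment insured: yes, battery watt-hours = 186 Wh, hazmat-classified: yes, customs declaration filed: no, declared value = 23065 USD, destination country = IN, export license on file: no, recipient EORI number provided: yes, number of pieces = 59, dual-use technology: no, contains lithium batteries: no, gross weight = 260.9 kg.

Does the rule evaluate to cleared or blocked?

Atomic conditions:
  dual-use technology: no → false
  recipient EORI number provided: yes → true
  contains lithium batteries: no → false
  NOT export license on file: no → true
  NOT hazmat-classified: yes → false
  battery watt-hours > 209 Wh: 186 > 209 is false
  NOT shipment insured: yes → false
  number of pieces between 9 and 31: 59 in [9, 31] is false
  gross weight between 132.6 kg and 640.5 kg: 260.9 in [132.6, 640.5] is true
  destination country = CN: IN == CN is false
  customs declaration filed: no → false
  declared value < 14912 USD: 23065 < 14912 is false
  NOT recipient EORI number provided: yes → false
  hazmat-classified: yes → true
  number of pieces ≥ 45: 59 ≥ 45 is true
  declared value ≤ 19463 USD: 23065 ≤ 19463 is false
Combine:
[1.1.1] false OR true = true
[1.1.2.2.1] exactly-one(true, false) = true
[1.1.2.2] NOT true = false
[1.1.2] false → false (antecedent false ⇒ implication holds) = true
[1.1.3.1.2] false AND false = false
[1.1.3.1] false OR false = false
[1.1.3] NOT false = true
[1.1] true AND true AND true = true
[1] NOT true = false
[2.1.1] true OR false = true
[2.1.2] false OR false = false
[2.1] true AND false = false
[2.2.2.1] true AND true = true
[2.2.2] NOT true = false
[2.2.3] false OR false = false
[2.2] false AND false AND false = false
[2] false OR false = false
[root] false → false (antecedent false ⇒ implication holds) = true
Overall: true → cleared

Cleared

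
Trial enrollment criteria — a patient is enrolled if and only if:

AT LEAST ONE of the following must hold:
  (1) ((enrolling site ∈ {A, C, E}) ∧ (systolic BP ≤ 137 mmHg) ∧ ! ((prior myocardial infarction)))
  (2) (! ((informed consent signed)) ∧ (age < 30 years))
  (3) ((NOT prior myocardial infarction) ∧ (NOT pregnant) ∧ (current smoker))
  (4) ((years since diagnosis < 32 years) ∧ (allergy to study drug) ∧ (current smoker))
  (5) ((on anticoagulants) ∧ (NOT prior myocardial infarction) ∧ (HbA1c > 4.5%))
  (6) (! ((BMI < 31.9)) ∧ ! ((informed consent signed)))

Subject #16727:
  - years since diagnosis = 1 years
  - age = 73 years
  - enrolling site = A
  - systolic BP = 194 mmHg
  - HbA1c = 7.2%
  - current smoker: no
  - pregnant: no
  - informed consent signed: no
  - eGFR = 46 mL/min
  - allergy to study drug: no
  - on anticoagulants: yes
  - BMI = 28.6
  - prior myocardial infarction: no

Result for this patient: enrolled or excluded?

Enrolled

Atomic conditions:
  enrolling site ∈ {A, C, E}: A is in the set → true
  systolic BP ≤ 137 mmHg: 194 ≤ 137 is false
  prior myocardial infarction: no → false
  informed consent signed: no → false
  age < 30 years: 73 < 30 is false
  NOT prior myocardial infarction: no → true
  NOT pregnant: no → true
  current smoker: no → false
  years since diagnosis < 32 years: 1 < 32 is true
  allergy to study drug: no → false
  on anticoagulants: yes → true
  HbA1c > 4.5%: 7.2 > 4.5 is true
  BMI < 31.9: 28.6 < 31.9 is true
Combine:
[1.3] NOT false = true
[1] true AND false AND true = false
[2.1] NOT false = true
[2] true AND false = false
[3] true AND true AND false = false
[4] true AND false AND false = false
[5] true AND true AND true = true
[6.1] NOT true = false
[6.2] NOT false = true
[6] false AND true = false
[root] false OR false OR false OR false OR true OR false = true
Overall: true → enrolled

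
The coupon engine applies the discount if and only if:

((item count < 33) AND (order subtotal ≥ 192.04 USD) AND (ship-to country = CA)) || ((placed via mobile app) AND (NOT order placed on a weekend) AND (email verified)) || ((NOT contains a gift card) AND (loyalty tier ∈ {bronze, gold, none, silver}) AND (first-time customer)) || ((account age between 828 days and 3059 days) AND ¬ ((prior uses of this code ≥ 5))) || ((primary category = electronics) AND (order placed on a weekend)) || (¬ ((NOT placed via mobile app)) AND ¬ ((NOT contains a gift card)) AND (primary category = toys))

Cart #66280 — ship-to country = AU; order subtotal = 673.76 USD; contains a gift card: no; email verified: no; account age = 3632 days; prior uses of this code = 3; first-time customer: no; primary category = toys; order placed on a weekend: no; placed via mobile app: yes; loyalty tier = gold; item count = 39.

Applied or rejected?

Rejected

Atomic conditions:
  item count < 33: 39 < 33 is false
  order subtotal ≥ 192.04 USD: 673.76 ≥ 192.04 is true
  ship-to country = CA: AU == CA is false
  placed via mobile app: yes → true
  NOT order placed on a weekend: no → true
  email verified: no → false
  NOT contains a gift card: no → true
  loyalty tier ∈ {bronze, gold, none, silver}: gold is in the set → true
  first-time customer: no → false
  account age between 828 days and 3059 days: 3632 in [828, 3059] is false
  prior uses of this code ≥ 5: 3 ≥ 5 is false
  primary category = electronics: toys == electronics is false
  order placed on a weekend: no → false
  NOT placed via mobile app: yes → false
  primary category = toys: toys == toys is true
Combine:
[1] false AND true AND false = false
[2] true AND true AND false = false
[3] true AND true AND false = false
[4.2] NOT false = true
[4] false AND true = false
[5] false AND false = false
[6.1] NOT false = true
[6.2] NOT true = false
[6] true AND false AND true = false
[root] false OR false OR false OR false OR false OR false = false
Overall: false → rejected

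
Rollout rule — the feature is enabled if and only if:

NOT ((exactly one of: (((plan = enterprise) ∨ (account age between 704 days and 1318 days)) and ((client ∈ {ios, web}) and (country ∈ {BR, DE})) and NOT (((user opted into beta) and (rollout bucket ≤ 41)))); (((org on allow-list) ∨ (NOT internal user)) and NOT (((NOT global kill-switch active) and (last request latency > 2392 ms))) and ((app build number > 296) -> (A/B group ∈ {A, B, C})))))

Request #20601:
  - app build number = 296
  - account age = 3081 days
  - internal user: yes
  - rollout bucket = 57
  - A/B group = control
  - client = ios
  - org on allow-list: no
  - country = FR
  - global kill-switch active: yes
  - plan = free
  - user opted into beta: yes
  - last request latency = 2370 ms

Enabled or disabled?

Atomic conditions:
  plan = enterprise: free == enterprise is false
  account age between 704 days and 1318 days: 3081 in [704, 1318] is false
  client ∈ {ios, web}: ios is in the set → true
  country ∈ {BR, DE}: FR is not in the set → false
  user opted into beta: yes → true
  rollout bucket ≤ 41: 57 ≤ 41 is false
  org on allow-list: no → false
  NOT internal user: yes → false
  NOT global kill-switch active: yes → false
  last request latency > 2392 ms: 2370 > 2392 is false
  app build number > 296: 296 > 296 is false
  A/B group ∈ {A, B, C}: control is not in the set → false
Combine:
[1.1.1] false OR false = false
[1.1.2] true AND false = false
[1.1.3.1] true AND false = false
[1.1.3] NOT false = true
[1.1] false AND false AND true = false
[1.2.1] false OR false = false
[1.2.2.1] false AND false = false
[1.2.2] NOT false = true
[1.2.3] false → false (antecedent false ⇒ implication holds) = true
[1.2] false AND true AND true = false
[1] exactly-one(false, false) = false
[root] NOT false = true
Overall: true → enabled

Enabled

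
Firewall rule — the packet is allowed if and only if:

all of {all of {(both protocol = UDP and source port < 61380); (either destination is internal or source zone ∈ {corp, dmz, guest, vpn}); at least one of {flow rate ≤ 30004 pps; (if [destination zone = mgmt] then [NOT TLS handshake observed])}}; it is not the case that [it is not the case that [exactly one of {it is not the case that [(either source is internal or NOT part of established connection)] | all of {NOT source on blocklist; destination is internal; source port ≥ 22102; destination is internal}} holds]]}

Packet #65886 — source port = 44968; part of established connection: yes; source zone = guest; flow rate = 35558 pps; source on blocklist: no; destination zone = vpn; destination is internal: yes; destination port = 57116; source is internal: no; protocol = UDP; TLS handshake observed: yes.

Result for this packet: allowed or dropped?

Atomic conditions:
  protocol = UDP: UDP == UDP is true
  source port < 61380: 44968 < 61380 is true
  destination is internal: yes → true
  source zone ∈ {corp, dmz, guest, vpn}: guest is in the set → true
  flow rate ≤ 30004 pps: 35558 ≤ 30004 is false
  destination zone = mgmt: vpn == mgmt is false
  NOT TLS handshake observed: yes → false
  source is internal: no → false
  NOT part of established connection: yes → false
  NOT source on blocklist: no → true
  source port ≥ 22102: 44968 ≥ 22102 is true
Combine:
[1.1] true AND true = true
[1.2] true OR true = true
[1.3.2] false → false (antecedent false ⇒ implication holds) = true
[1.3] false OR true = true
[1] true AND true AND true = true
[2.1.1.1.1] false OR false = false
[2.1.1.1] NOT false = true
[2.1.1.2] true AND true AND true AND true = true
[2.1.1] exactly-one(true, true) = false
[2.1] NOT false = true
[2] NOT true = false
[root] true AND false = false
Overall: false → dropped

Dropped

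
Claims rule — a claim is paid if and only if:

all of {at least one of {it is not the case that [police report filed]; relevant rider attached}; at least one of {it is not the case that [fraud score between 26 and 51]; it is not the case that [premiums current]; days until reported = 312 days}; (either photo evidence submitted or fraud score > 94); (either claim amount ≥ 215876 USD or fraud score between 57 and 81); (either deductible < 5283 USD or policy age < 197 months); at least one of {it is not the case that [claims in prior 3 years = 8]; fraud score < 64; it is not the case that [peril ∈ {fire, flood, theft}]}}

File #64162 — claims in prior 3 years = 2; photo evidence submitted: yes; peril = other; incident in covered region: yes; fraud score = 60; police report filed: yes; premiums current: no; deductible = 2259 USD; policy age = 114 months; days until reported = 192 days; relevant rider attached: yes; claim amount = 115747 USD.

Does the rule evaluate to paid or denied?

Paid

Atomic conditions:
  police report filed: yes → true
  relevant rider attached: yes → true
  fraud score between 26 and 51: 60 in [26, 51] is false
  premiums current: no → false
  days until reported = 312 days: 192 == 312 is false
  photo evidence submitted: yes → true
  fraud score > 94: 60 > 94 is false
  claim amount ≥ 215876 USD: 115747 ≥ 215876 is false
  fraud score between 57 and 81: 60 in [57, 81] is true
  deductible < 5283 USD: 2259 < 5283 is true
  policy age < 197 months: 114 < 197 is true
  claims in prior 3 years = 8: 2 == 8 is false
  fraud score < 64: 60 < 64 is true
  peril ∈ {fire, flood, theft}: other is not in the set → false
Combine:
[1.1] NOT true = false
[1] false OR true = true
[2.1] NOT false = true
[2.2] NOT false = true
[2] true OR true OR false = true
[3] true OR false = true
[4] false OR true = true
[5] true OR true = true
[6.1] NOT false = true
[6.3] NOT false = true
[6] true OR true OR true = true
[root] true AND true AND true AND true AND true AND true = true
Overall: true → paid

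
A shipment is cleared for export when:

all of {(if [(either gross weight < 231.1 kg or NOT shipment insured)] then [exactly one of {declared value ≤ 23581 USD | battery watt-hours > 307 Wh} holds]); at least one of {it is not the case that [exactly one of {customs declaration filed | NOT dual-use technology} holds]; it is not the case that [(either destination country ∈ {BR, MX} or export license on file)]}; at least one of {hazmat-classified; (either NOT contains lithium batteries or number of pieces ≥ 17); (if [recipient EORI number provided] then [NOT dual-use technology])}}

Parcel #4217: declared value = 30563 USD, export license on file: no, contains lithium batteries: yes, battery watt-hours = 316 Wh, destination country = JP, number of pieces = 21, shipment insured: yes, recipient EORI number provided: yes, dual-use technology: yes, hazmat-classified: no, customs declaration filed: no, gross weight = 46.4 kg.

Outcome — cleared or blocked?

Atomic conditions:
  gross weight < 231.1 kg: 46.4 < 231.1 is true
  NOT shipment insured: yes → false
  declared value ≤ 23581 USD: 30563 ≤ 23581 is false
  battery watt-hours > 307 Wh: 316 > 307 is true
  customs declaration filed: no → false
  NOT dual-use technology: yes → false
  destination country ∈ {BR, MX}: JP is not in the set → false
  export license on file: no → false
  hazmat-classified: no → false
  NOT contains lithium batteries: yes → false
  number of pieces ≥ 17: 21 ≥ 17 is true
  recipient EORI number provided: yes → true
Combine:
[1.1] true OR false = true
[1.2] exactly-one(false, true) = true
[1] true → true = true
[2.1.1] exactly-one(false, false) = false
[2.1] NOT false = true
[2.2.1] false OR false = false
[2.2] NOT false = true
[2] true OR true = true
[3.2] false OR true = true
[3.3] true → false = false
[3] false OR true OR false = true
[root] true AND true AND true = true
Overall: true → cleared

Cleared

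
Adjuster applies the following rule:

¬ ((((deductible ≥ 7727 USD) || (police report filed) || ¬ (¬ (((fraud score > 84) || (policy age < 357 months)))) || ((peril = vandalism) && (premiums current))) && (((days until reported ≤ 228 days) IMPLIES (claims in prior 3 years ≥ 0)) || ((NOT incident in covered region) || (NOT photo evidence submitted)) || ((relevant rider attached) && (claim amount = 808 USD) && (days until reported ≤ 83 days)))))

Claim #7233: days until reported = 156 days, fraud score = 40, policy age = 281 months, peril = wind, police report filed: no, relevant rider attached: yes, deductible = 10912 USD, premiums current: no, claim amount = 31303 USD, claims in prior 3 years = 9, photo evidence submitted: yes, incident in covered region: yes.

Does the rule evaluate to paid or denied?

Atomic conditions:
  deductible ≥ 7727 USD: 10912 ≥ 7727 is true
  police report filed: no → false
  fraud score > 84: 40 > 84 is false
  policy age < 357 months: 281 < 357 is true
  peril = vandalism: wind == vandalism is false
  premiums current: no → false
  days until reported ≤ 228 days: 156 ≤ 228 is true
  claims in prior 3 years ≥ 0: 9 ≥ 0 is true
  NOT incident in covered region: yes → false
  NOT photo evidence submitted: yes → false
  relevant rider attached: yes → true
  claim amount = 808 USD: 31303 == 808 is false
  days until reported ≤ 83 days: 156 ≤ 83 is false
Combine:
[1.1.3.1.1] false OR true = true
[1.1.3.1] NOT true = false
[1.1.3] NOT false = true
[1.1.4] false AND false = false
[1.1] true OR false OR true OR false = true
[1.2.1] true → true = true
[1.2.2] false OR false = false
[1.2.3] true AND false AND false = false
[1.2] true OR false OR false = true
[1] true AND true = true
[root] NOT true = false
Overall: false → denied

Denied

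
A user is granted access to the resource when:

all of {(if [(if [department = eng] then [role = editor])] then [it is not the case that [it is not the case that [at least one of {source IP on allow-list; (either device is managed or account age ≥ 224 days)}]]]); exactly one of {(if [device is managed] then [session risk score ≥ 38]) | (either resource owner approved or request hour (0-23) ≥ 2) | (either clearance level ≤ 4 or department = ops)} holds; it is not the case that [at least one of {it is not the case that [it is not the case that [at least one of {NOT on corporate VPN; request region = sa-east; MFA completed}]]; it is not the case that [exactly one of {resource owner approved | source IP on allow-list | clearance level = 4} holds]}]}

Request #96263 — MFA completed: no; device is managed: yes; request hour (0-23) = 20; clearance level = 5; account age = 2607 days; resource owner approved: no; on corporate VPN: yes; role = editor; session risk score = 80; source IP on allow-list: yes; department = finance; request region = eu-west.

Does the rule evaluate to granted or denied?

Atomic conditions:
  department = eng: finance == eng is false
  role = editor: editor == editor is true
  source IP on allow-list: yes → true
  device is managed: yes → true
  account age ≥ 224 days: 2607 ≥ 224 is true
  session risk score ≥ 38: 80 ≥ 38 is true
  resource owner approved: no → false
  request hour (0-23) ≥ 2: 20 ≥ 2 is true
  clearance level ≤ 4: 5 ≤ 4 is false
  department = ops: finance == ops is false
  NOT on corporate VPN: yes → false
  request region = sa-east: eu-west == sa-east is false
  MFA completed: no → false
  clearance level = 4: 5 == 4 is false
Combine:
[1.1] false → true (antecedent false ⇒ implication holds) = true
[1.2.1.1.2] true OR true = true
[1.2.1.1] true OR true = true
[1.2.1] NOT true = false
[1.2] NOT false = true
[1] true → true = true
[2.1] true → true = true
[2.2] false OR true = true
[2.3] false OR false = false
[2] exactly-one(true, true, false) = false
[3.1.1.1.1] false OR false OR false = false
[3.1.1.1] NOT false = true
[3.1.1] NOT true = false
[3.1.2.1] exactly-one(false, true, false) = true
[3.1.2] NOT true = false
[3.1] false OR false = false
[3] NOT false = true
[root] true AND false AND true = false
Overall: false → denied

Denied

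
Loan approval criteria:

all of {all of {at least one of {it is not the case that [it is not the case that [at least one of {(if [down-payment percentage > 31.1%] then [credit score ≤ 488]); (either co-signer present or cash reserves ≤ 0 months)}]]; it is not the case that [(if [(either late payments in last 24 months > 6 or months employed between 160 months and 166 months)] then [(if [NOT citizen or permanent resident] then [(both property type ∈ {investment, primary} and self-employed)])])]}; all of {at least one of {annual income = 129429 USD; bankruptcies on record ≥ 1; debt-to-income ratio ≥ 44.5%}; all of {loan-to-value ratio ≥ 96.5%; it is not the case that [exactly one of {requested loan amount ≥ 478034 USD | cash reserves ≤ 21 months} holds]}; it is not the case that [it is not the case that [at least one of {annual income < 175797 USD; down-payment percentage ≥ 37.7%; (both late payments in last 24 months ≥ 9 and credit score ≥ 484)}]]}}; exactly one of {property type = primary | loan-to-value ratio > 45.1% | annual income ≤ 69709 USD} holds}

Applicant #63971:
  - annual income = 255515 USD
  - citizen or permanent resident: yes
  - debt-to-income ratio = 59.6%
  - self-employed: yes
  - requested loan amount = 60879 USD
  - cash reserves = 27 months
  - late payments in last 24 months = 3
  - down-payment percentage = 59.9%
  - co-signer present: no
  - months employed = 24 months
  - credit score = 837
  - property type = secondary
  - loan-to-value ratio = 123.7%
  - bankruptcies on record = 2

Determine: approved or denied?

Denied

Atomic conditions:
  down-payment percentage > 31.1%: 59.9 > 31.1 is true
  credit score ≤ 488: 837 ≤ 488 is false
  co-signer present: no → false
  cash reserves ≤ 0 months: 27 ≤ 0 is false
  late payments in last 24 months > 6: 3 > 6 is false
  months employed between 160 months and 166 months: 24 in [160, 166] is false
  NOT citizen or permanent resident: yes → false
  property type ∈ {investment, primary}: secondary is not in the set → false
  self-employed: yes → true
  annual income = 129429 USD: 255515 == 129429 is false
  bankruptcies on record ≥ 1: 2 ≥ 1 is true
  debt-to-income ratio ≥ 44.5%: 59.6 ≥ 44.5 is true
  loan-to-value ratio ≥ 96.5%: 123.7 ≥ 96.5 is true
  requested loan amount ≥ 478034 USD: 60879 ≥ 478034 is false
  cash reserves ≤ 21 months: 27 ≤ 21 is false
  annual income < 175797 USD: 255515 < 175797 is false
  down-payment percentage ≥ 37.7%: 59.9 ≥ 37.7 is true
  late payments in last 24 months ≥ 9: 3 ≥ 9 is false
  credit score ≥ 484: 837 ≥ 484 is true
  property type = primary: secondary == primary is false
  loan-to-value ratio > 45.1%: 123.7 > 45.1 is true
  annual income ≤ 69709 USD: 255515 ≤ 69709 is false
Combine:
[1.1.1.1.1.1] true → false = false
[1.1.1.1.1.2] false OR false = false
[1.1.1.1.1] false OR false = false
[1.1.1.1] NOT false = true
[1.1.1] NOT true = false
[1.1.2.1.1] false OR false = false
[1.1.2.1.2.2] false AND true = false
[1.1.2.1.2] false → false (antecedent false ⇒ implication holds) = true
[1.1.2.1] false → true (antecedent false ⇒ implication holds) = true
[1.1.2] NOT true = false
[1.1] false OR false = false
[1.2.1] false OR true OR true = true
[1.2.2.2.1] exactly-one(false, false) = false
[1.2.2.2] NOT false = true
[1.2.2] true AND true = true
[1.2.3.1.1.3] false AND true = false
[1.2.3.1.1] false OR true OR false = true
[1.2.3.1] NOT true = false
[1.2.3] NOT false = true
[1.2] true AND true AND true = true
[1] false AND true = false
[2] exactly-one(false, true, false) = true
[root] false AND true = false
Overall: false → denied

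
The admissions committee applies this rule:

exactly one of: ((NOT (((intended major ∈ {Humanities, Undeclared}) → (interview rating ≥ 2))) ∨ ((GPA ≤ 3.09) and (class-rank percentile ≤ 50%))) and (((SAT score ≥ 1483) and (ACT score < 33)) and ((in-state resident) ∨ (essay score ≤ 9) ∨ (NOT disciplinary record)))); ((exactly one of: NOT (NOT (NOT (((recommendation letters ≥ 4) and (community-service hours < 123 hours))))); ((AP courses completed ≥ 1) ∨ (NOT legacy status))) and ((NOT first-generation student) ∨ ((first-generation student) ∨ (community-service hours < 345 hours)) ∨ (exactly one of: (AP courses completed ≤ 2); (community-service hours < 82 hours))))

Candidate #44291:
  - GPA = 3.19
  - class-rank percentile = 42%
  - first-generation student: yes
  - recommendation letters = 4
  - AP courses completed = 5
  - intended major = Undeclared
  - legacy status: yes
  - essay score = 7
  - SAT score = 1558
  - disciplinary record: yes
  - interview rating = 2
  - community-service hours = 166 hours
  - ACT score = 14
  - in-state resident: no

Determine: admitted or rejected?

Atomic conditions:
  intended major ∈ {Humanities, Undeclared}: Undeclared is in the set → true
  interview rating ≥ 2: 2 ≥ 2 is true
  GPA ≤ 3.09: 3.19 ≤ 3.09 is false
  class-rank percentile ≤ 50%: 42 ≤ 50 is true
  SAT score ≥ 1483: 1558 ≥ 1483 is true
  ACT score < 33: 14 < 33 is true
  in-state resident: no → false
  essay score ≤ 9: 7 ≤ 9 is true
  NOT disciplinary record: yes → false
  recommendation letters ≥ 4: 4 ≥ 4 is true
  community-service hours < 123 hours: 166 < 123 is false
  AP courses completed ≥ 1: 5 ≥ 1 is true
  NOT legacy status: yes → false
  NOT first-generation student: yes → false
  first-generation student: yes → true
  community-service hours < 345 hours: 166 < 345 is true
  AP courses completed ≤ 2: 5 ≤ 2 is false
  community-service hours < 82 hours: 166 < 82 is false
Combine:
[1.1.1.1] true → true = true
[1.1.1] NOT true = false
[1.1.2] false AND true = false
[1.1] false OR false = false
[1.2.1] true AND true = true
[1.2.2] false OR true OR false = true
[1.2] true AND true = true
[1] false AND true = false
[2.1.1.1.1.1] true AND false = false
[2.1.1.1.1] NOT false = true
[2.1.1.1] NOT true = false
[2.1.1] NOT false = true
[2.1.2] true OR false = true
[2.1] exactly-one(true, true) = false
[2.2.2] true OR true = true
[2.2.3] exactly-one(false, false) = false
[2.2] false OR true OR false = true
[2] false AND true = false
[root] exactly-one(false, false) = false
Overall: false → rejected

Rejected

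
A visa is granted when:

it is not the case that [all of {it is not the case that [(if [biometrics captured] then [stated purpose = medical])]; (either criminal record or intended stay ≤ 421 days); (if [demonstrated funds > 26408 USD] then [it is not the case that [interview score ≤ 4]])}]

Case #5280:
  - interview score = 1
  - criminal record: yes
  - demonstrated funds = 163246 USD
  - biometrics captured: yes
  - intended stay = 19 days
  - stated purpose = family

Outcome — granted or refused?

Atomic conditions:
  biometrics captured: yes → true
  stated purpose = medical: family == medical is false
  criminal record: yes → true
  intended stay ≤ 421 days: 19 ≤ 421 is true
  demonstrated funds > 26408 USD: 163246 > 26408 is true
  interview score ≤ 4: 1 ≤ 4 is true
Combine:
[1.1.1] true → false = false
[1.1] NOT false = true
[1.2] true OR true = true
[1.3.2] NOT true = false
[1.3] true → false = false
[1] true AND true AND false = false
[root] NOT false = true
Overall: true → granted

Granted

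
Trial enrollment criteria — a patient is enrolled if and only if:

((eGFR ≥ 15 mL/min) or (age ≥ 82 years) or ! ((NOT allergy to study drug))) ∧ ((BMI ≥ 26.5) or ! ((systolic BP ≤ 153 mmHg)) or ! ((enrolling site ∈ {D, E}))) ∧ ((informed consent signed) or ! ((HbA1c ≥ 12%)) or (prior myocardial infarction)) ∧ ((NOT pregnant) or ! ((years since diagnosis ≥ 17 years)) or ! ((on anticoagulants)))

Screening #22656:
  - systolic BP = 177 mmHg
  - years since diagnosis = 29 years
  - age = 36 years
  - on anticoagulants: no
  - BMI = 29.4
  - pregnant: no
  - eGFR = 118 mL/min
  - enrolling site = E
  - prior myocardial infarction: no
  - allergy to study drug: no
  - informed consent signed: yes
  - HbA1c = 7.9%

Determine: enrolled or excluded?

Enrolled

Atomic conditions:
  eGFR ≥ 15 mL/min: 118 ≥ 15 is true
  age ≥ 82 years: 36 ≥ 82 is false
  NOT allergy to study drug: no → true
  BMI ≥ 26.5: 29.4 ≥ 26.5 is true
  systolic BP ≤ 153 mmHg: 177 ≤ 153 is false
  enrolling site ∈ {D, E}: E is in the set → true
  informed consent signed: yes → true
  HbA1c ≥ 12%: 7.9 ≥ 12 is false
  prior myocardial infarction: no → false
  NOT pregnant: no → true
  years since diagnosis ≥ 17 years: 29 ≥ 17 is true
  on anticoagulants: no → false
Combine:
[1.3] NOT true = false
[1] true OR false OR false = true
[2.2] NOT false = true
[2.3] NOT true = false
[2] true OR true OR false = true
[3.2] NOT false = true
[3] true OR true OR false = true
[4.2] NOT true = false
[4.3] NOT false = true
[4] true OR false OR true = true
[root] true AND true AND true AND true = true
Overall: true → enrolled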